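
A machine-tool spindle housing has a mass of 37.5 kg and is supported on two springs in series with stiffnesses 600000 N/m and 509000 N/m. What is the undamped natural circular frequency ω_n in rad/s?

85.7 rad/s

Series springs: 1/k_eq = 1/600000 + 1/509000 = 3.631×10^-6, so k_eq = 275400 N/m.
ω_n = √(k_eq/m) = √(275400/37.5) = √7344 = 85.69 rad/s.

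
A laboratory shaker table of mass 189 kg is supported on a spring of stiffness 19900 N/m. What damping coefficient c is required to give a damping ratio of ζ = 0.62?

2400 N·s/m

c_c = 2√(k·m) = 2√(19900 × 189) = 3879 N·s/m.
c = ζ·c_c = 0.62 × 3879 = 2405 N·s/m.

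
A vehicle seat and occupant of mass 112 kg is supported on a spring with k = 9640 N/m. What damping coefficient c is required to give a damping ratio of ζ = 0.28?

582 N·s/m

c_c = 2√(k·m) = 2√(9640 × 112) = 2078 N·s/m.
c = ζ·c_c = 0.28 × 2078 = 581.9 N·s/m.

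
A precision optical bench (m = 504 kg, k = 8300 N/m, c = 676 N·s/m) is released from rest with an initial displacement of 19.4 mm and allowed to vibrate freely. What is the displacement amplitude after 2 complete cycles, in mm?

2.36 mm

ζ = c/(2√(km)) = 676/(2√(8300 × 504)) = 676/4091 = 0.1653.
Logarithmic decrement δ = 2πζ/√(1 − ζ²) = 2π × 0.1653/√(1 − 0.0273) = 1.053.
After n cycles, x_n/x₀ = e^(−nδ), so x_2 = 19.4 × e^(−2 × 1.053) = 19.4 × 0.1218 = 2.362 mm.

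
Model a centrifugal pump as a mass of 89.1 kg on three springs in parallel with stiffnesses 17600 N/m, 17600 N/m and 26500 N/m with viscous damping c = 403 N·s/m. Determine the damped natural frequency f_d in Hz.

4.17 Hz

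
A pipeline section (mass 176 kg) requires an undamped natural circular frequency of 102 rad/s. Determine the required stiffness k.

1830000 N/m

k = m·ω_n² = 176 × 102.0² = 176 × 10400 = 1831000 N/m.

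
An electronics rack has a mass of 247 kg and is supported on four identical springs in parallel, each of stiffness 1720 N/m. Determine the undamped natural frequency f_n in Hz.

Parallel springs add: k_eq = 4 × 1720 = 6880 N/m.
ω_n = √(k_eq/m) = √(6880/247) = √27.85 = 5.278 rad/s.
f_n = ω_n/(2π) = 5.278/6.283 = 0.8400 Hz.

0.840 Hz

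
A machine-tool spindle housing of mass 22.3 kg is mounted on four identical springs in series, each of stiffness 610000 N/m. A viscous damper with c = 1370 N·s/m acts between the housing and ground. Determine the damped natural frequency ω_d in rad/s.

Series springs: 1/k_eq = 4/610000, so k_eq = 610000/4 = 152500 N/m.
ω_n = √(k_eq/m) = √(152500/22.3) = 82.70 rad/s.
Critical damping c_c = 2√(k_eq·m) = 2√(152500 × 22.3) = 3688 N·s/m, so ζ = c/c_c = 1370/3688 = 0.3715.
ω_d = ω_n√(1 − ζ²) = 82.70 × √(1 − 0.138) = 76.78 rad/s.

76.8 rad/s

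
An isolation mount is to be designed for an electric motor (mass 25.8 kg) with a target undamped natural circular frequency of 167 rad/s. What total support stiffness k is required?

k = m·ω_n² = 25.8 × 167.0² = 25.8 × 27890 = 719500 N/m.

720000 N/m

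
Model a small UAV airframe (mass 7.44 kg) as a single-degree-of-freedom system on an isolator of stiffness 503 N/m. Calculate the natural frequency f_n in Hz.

ω_n = √(k/m) = √(503.0/7.44) = √67.61 = 8.222 rad/s.
f_n = ω_n/(2π) = 8.222/6.283 = 1.309 Hz.

1.31 Hz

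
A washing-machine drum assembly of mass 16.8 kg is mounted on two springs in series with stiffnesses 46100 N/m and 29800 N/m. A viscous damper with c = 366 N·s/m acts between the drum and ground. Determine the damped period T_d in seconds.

Series springs: 1/k_eq = 1/46100 + 1/29800 = 5.525×10^-5, so k_eq = 18100 N/m.
ω_n = √(k_eq/m) = √(18100/16.8) = 32.82 rad/s.
Critical damping c_c = 2√(k_eq·m) = 2√(18100 × 16.8) = 1103 N·s/m, so ζ = c/c_c = 366/1103 = 0.3319.
ω_d = ω_n√(1 − ζ²) = 32.82 × √(1 − 0.110) = 30.96 rad/s.
T_d = 2π/ω_d = 0.2029 s.

0.203 s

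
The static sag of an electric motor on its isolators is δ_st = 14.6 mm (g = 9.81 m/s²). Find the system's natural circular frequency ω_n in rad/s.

25.9 rad/s

ω_n = √(g/δ_st) = √(9.81/0.0146) = √671.9 = 25.92 rad/s.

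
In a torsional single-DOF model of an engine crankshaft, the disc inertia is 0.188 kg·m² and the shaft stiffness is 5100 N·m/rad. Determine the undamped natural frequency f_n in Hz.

26.2 Hz

ω_n = √(k_t/J) = √(5100/0.188) = √27130 = 164.7 rad/s.
f_n = ω_n/(2π) = 164.7/6.283 = 26.21 Hz.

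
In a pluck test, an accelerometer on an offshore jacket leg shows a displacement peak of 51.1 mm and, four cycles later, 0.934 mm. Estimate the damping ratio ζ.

0.157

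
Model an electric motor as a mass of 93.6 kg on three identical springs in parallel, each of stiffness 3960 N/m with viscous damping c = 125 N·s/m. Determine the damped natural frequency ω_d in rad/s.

11.2 rad/s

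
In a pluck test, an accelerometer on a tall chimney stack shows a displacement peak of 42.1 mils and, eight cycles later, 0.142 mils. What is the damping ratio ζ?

0.113

Logarithmic decrement δ = (1/n)·ln(x₀/x_n) = (1/8)·ln(42.1/0.142) = (1/8)·ln(296.5) = 0.7115.
ζ = δ/√(4π² + δ²) = 0.7115/√(39.48 + 0.506) = 0.7115/6.323 = 0.1125.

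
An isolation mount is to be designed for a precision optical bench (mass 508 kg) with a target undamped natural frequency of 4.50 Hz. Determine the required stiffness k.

406000 N/m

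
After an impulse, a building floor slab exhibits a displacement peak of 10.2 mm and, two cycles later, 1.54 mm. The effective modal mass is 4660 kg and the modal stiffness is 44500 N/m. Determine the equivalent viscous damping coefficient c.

4280 N·s/m

Logarithmic decrement δ = (1/n)·ln(x₀/x_n) = (1/2)·ln(10.2/1.54) = (1/2)·ln(6.623) = 0.9453.
ζ = δ/√(4π² + δ²) = 0.9453/√(39.48 + 0.894) = 0.9453/6.354 = 0.1488.
c = ζ · 2√(km) = 0.1488 × 2√(44500 × 4660) = 0.1488 × 28800 = 4285 N·s/m.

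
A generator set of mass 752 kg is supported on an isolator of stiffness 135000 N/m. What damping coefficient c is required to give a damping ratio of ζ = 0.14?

2820 N·s/m

c_c = 2√(k·m) = 2√(135000 × 752) = 20150 N·s/m.
c = ζ·c_c = 0.14 × 20150 = 2821 N·s/m.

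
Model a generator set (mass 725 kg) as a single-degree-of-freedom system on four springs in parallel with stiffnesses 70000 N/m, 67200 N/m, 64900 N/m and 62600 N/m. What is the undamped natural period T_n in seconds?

0.329 s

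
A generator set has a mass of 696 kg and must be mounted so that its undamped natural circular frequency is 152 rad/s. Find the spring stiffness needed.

k = m·ω_n² = 696 × 152.0² = 696 × 23100 = 16080000 N/m.

16100000 N/m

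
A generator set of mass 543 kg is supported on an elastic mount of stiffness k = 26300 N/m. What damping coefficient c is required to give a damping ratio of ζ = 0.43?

3250 N·s/m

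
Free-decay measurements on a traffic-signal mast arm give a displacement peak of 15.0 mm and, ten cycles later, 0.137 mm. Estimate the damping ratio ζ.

0.0745

Logarithmic decrement δ = (1/n)·ln(x₀/x_n) = (1/10)·ln(15.0/0.137) = (1/10)·ln(109.5) = 0.4696.
ζ = δ/√(4π² + δ²) = 0.4696/√(39.48 + 0.221) = 0.4696/6.301 = 0.07453.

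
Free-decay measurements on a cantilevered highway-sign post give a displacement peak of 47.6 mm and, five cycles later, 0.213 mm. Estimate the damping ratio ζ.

Logarithmic decrement δ = (1/n)·ln(x₀/x_n) = (1/5)·ln(47.6/0.213) = (1/5)·ln(223.5) = 1.082.
ζ = δ/√(4π² + δ²) = 1.082/√(39.48 + 1.17) = 1.082/6.376 = 0.1697.

0.170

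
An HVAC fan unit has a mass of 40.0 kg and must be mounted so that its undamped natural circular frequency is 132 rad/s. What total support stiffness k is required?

k = m·ω_n² = 40.0 × 132.0² = 40.0 × 17420 = 697000 N/m.

697000 N/m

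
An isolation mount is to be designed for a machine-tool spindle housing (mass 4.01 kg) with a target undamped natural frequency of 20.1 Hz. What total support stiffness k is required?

ω_n = 2πf_n = 2π × 20.1 = 126.3 rad/s.
k = m·ω_n² = 4.01 × 126.3² = 4.01 × 15950 = 63960 N/m.

64000 N/m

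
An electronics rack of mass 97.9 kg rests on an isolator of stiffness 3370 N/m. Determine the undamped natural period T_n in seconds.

1.07 s

ω_n = √(k/m) = √(3370/97.9) = √34.42 = 5.867 rad/s.
T_n = 2π/ω_n = 6.283/5.867 = 1.071 s.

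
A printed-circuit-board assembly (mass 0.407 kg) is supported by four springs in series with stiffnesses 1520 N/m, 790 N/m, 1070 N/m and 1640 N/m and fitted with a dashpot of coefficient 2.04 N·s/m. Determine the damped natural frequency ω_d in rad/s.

26.5 rad/s

Series springs: 1/k_eq = 1/1520 + 1/790 + 1/1070 + 1/1640 = 0.003468, so k_eq = 288.3 N/m.
ω_n = √(k_eq/m) = √(288.3/0.407) = 26.62 rad/s.
Critical damping c_c = 2√(k_eq·m) = 2√(288.3 × 0.407) = 21.67 N·s/m, so ζ = c/c_c = 2.04/21.67 = 0.09416.
ω_d = ω_n√(1 − ζ²) = 26.62 × √(1 − 0.00887) = 26.50 rad/s.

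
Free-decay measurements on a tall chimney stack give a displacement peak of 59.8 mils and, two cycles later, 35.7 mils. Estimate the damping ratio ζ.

Logarithmic decrement δ = (1/n)·ln(x₀/x_n) = (1/2)·ln(59.8/35.7) = (1/2)·ln(1.675) = 0.2579.
ζ = δ/√(4π² + δ²) = 0.2579/√(39.48 + 0.0665) = 0.2579/6.288 = 0.04102.

0.0410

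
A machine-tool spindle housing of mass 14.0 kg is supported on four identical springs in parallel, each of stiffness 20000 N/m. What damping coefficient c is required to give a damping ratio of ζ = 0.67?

1420 N·s/m

Parallel springs add: k_eq = 4 × 20000 = 80000 N/m.
c_c = 2√(k_eq·m) = 2√(80000 × 14.0) = 2117 N·s/m.
c = ζ·c_c = 0.67 × 2117 = 1418 N·s/m.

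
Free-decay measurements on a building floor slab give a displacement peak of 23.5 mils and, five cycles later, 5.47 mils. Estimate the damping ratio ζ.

Logarithmic decrement δ = (1/n)·ln(x₀/x_n) = (1/5)·ln(23.5/5.47) = (1/5)·ln(4.296) = 0.2915.
ζ = δ/√(4π² + δ²) = 0.2915/√(39.48 + 0.0850) = 0.2915/6.290 = 0.04635.

0.0464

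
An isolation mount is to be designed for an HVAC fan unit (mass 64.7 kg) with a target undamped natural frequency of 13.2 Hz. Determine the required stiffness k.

ω_n = 2πf_n = 2π × 13.2 = 82.94 rad/s.
k = m·ω_n² = 64.7 × 82.94² = 64.7 × 6879 = 445100 N/m.

445000 N/m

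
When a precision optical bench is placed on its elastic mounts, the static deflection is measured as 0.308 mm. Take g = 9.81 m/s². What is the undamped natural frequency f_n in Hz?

ω_n = √(g/δ_st) = √(9.81/0.000308) = √31850 = 178.5 rad/s.
f_n = ω_n/(2π) = 178.5/6.283 = 28.40 Hz.

28.4 Hz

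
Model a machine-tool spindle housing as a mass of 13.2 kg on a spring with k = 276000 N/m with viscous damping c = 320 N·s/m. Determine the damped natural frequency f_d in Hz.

22.9 Hz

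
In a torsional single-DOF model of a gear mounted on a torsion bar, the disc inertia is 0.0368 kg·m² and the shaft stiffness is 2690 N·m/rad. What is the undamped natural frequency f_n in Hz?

43.0 Hz

ω_n = √(k_t/J) = √(2690/0.0368) = √73100 = 270.4 rad/s.
f_n = ω_n/(2π) = 270.4/6.283 = 43.03 Hz.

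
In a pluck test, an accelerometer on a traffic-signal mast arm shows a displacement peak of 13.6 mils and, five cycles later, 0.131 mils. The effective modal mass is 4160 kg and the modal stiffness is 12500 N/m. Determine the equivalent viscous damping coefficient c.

2110 N·s/m

Logarithmic decrement δ = (1/n)·ln(x₀/x_n) = (1/5)·ln(13.6/0.131) = (1/5)·ln(103.8) = 0.9285.
ζ = δ/√(4π² + δ²) = 0.9285/√(39.48 + 0.862) = 0.9285/6.351 = 0.1462.
c = ζ · 2√(km) = 0.1462 × 2√(12500 × 4160) = 0.1462 × 14420 = 2108 N·s/m.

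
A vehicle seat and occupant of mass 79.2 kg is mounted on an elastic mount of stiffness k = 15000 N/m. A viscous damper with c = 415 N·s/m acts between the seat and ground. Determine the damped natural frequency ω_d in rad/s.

ω_n = √(k/m) = √(15000/79.2) = 13.76 rad/s.
Critical damping c_c = 2√(k·m) = 2√(15000 × 79.2) = 2180 N·s/m, so ζ = c/c_c = 415/2180 = 0.1904.
ω_d = ω_n√(1 − ζ²) = 13.76 × √(1 − 0.0362) = 13.51 rad/s.

13.5 rad/s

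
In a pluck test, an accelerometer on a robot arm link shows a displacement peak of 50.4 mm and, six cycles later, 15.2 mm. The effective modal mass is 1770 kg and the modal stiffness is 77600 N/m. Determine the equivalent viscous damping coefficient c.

745 N·s/m

Logarithmic decrement δ = (1/n)·ln(x₀/x_n) = (1/6)·ln(50.4/15.2) = (1/6)·ln(3.316) = 0.1998.
ζ = δ/√(4π² + δ²) = 0.1998/√(39.48 + 0.0399) = 0.1998/6.286 = 0.03178.
c = ζ · 2√(km) = 0.03178 × 2√(77600 × 1770) = 0.03178 × 23440 = 744.9 N·s/m.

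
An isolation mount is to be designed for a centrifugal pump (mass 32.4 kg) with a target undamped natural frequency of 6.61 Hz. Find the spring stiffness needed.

ω_n = 2πf_n = 2π × 6.61 = 41.53 rad/s.
k = m·ω_n² = 32.4 × 41.53² = 32.4 × 1725 = 55890 N/m.

55900 N/m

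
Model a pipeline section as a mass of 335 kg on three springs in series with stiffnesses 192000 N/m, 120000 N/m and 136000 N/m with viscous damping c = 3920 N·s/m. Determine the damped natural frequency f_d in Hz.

1.66 Hz

Series springs: 1/k_eq = 1/192000 + 1/120000 + 1/136000 = 2.089×10^-5, so k_eq = 47860 N/m.
ω_n = √(k_eq/m) = √(47860/335) = 11.95 rad/s.
Critical damping c_c = 2√(k_eq·m) = 2√(47860 × 335) = 8008 N·s/m, so ζ = c/c_c = 3920/8008 = 0.4895.
ω_d = ω_n√(1 − ζ²) = 11.95 × √(1 − 0.240) = 10.42 rad/s.
f_d = ω_d/(2π) = 1.659 Hz.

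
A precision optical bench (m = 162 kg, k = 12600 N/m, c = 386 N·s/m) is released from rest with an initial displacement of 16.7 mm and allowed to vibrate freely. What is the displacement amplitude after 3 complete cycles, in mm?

1.28 mm

ζ = c/(2√(km)) = 386/(2√(12600 × 162)) = 386/2857 = 0.1351.
Logarithmic decrement δ = 2πζ/√(1 − ζ²) = 2π × 0.1351/√(1 − 0.0182) = 0.8566.
After n cycles, x_n/x₀ = e^(−nδ), so x_3 = 16.7 × e^(−3 × 0.8566) = 16.7 × 0.07654 = 1.278 mm.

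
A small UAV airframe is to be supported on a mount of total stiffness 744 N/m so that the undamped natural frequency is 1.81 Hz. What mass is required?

5.75 kg

ω_n = 2πf_n = 2π × 1.81 = 11.37 rad/s.
m = k/ω_n² = 744/11.37² = 744/129.3 = 5.752 kg.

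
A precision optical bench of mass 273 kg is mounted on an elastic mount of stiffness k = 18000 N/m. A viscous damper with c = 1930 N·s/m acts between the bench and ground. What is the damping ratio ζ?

0.435

ω_n = √(k/m) = √(18000/273) = 8.120 rad/s.
Critical damping c_c = 2√(k·m) = 2√(18000 × 273) = 4434 N·s/m, so ζ = c/c_c = 1930/4434 = 0.4353.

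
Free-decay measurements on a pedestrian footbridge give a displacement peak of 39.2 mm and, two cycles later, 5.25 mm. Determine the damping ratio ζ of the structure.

Logarithmic decrement δ = (1/n)·ln(x₀/x_n) = (1/2)·ln(39.2/5.25) = (1/2)·ln(7.467) = 1.005.
ζ = δ/√(4π² + δ²) = 1.005/√(39.48 + 1.01) = 1.005/6.363 = 0.1580.

0.158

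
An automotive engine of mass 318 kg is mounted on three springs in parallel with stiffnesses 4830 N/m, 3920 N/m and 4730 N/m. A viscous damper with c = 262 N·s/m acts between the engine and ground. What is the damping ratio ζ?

Parallel springs add: k_eq = 4830 + 3920 + 4730 = 13480 N/m.
ω_n = √(k_eq/m) = √(13480/318) = 6.511 rad/s.
Critical damping c_c = 2√(k_eq·m) = 2√(13480 × 318) = 4141 N·s/m, so ζ = c/c_c = 262/4141 = 0.06327.

0.0633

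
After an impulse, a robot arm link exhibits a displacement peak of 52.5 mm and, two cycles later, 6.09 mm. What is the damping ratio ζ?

0.169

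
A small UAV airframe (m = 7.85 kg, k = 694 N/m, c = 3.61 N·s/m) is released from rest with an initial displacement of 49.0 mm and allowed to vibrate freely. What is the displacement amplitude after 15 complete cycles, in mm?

ζ = c/(2√(km)) = 3.61/(2√(694 × 7.85)) = 3.61/147.6 = 0.02445.
Logarithmic decrement δ = 2πζ/√(1 − ζ²) = 2π × 0.02445/√(1 − 0.000598) = 0.1537.
After n cycles, x_n/x₀ = e^(−nδ), so x_15 = 49.0 × e^(−15 × 0.1537) = 49.0 × 0.09971 = 4.886 mm.

4.89 mm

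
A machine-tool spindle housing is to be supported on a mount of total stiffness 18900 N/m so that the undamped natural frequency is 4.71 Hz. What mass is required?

21.6 kg

ω_n = 2πf_n = 2π × 4.71 = 29.59 rad/s.
m = k/ω_n² = 18900/29.59² = 18900/875.8 = 21.58 kg.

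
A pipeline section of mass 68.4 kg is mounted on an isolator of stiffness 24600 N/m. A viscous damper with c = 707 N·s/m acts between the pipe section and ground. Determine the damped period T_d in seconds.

0.344 s

ω_n = √(k/m) = √(24600/68.4) = 18.96 rad/s.
Critical damping c_c = 2√(k·m) = 2√(24600 × 68.4) = 2594 N·s/m, so ζ = c/c_c = 707/2594 = 0.2725.
ω_d = ω_n√(1 − ζ²) = 18.96 × √(1 − 0.0743) = 18.25 rad/s.
T_d = 2π/ω_d = 0.3443 s.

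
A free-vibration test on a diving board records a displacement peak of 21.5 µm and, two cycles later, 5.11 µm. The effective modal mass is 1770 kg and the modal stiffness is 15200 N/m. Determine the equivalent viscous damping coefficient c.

1180 N·s/m

Logarithmic decrement δ = (1/n)·ln(x₀/x_n) = (1/2)·ln(21.5/5.11) = (1/2)·ln(4.207) = 0.7184.
ζ = δ/√(4π² + δ²) = 0.7184/√(39.48 + 0.516) = 0.7184/6.324 = 0.1136.
c = ζ · 2√(km) = 0.1136 × 2√(15200 × 1770) = 0.1136 × 10370 = 1178 N·s/m.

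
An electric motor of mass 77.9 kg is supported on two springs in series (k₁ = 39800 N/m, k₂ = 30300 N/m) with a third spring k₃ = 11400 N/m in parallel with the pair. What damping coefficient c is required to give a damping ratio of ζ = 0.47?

Series pair: k_s = k₁k₂/(k₁+k₂) = (39800)(30300)/(39800 + 30300) = 17200 N/m. In parallel with k₃: k_eq = 17200 + 11400 = 28600 N/m.
c_c = 2√(k_eq·m) = 2√(28600 × 77.9) = 2985 N·s/m.
c = ζ·c_c = 0.47 × 2985 = 1403 N·s/m.

1400 N·s/m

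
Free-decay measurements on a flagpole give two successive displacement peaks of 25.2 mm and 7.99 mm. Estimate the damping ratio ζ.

Logarithmic decrement δ = (1/n)·ln(x₀/x_n) = (1/1)·ln(25.2/7.99) = (1/1)·ln(3.154) = 1.149.
ζ = δ/√(4π² + δ²) = 1.149/√(39.48 + 1.32) = 1.149/6.387 = 0.1798.

0.180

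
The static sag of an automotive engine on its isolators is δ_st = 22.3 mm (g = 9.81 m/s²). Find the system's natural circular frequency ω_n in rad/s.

21.0 rad/s

ω_n = √(g/δ_st) = √(9.81/0.0223) = √439.9 = 20.97 rad/s.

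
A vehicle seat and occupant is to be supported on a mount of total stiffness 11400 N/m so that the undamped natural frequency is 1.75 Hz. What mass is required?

94.3 kg

ω_n = 2πf_n = 2π × 1.75 = 11.00 rad/s.
m = k/ω_n² = 11400/11.00² = 11400/120.9 = 94.29 kg.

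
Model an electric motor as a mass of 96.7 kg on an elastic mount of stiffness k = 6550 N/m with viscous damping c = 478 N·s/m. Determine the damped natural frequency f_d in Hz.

1.25 Hz

ω_n = √(k/m) = √(6550/96.7) = 8.230 rad/s.
Critical damping c_c = 2√(k·m) = 2√(6550 × 96.7) = 1592 N·s/m, so ζ = c/c_c = 478/1592 = 0.3003.
ω_d = ω_n√(1 − ζ²) = 8.230 × √(1 − 0.0902) = 7.850 rad/s.
f_d = ω_d/(2π) = 1.249 Hz.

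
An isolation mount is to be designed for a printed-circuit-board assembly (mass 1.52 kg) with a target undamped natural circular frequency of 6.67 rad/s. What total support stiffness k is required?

67.6 N/m

k = m·ω_n² = 1.52 × 6.670² = 1.52 × 44.49 = 67.62 N/m.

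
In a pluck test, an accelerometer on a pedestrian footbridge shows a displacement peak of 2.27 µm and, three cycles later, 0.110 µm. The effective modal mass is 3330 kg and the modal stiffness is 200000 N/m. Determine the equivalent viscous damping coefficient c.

Logarithmic decrement δ = (1/n)·ln(x₀/x_n) = (1/3)·ln(2.27/0.110) = (1/3)·ln(20.64) = 1.009.
ζ = δ/√(4π² + δ²) = 1.009/√(39.48 + 1.02) = 1.009/6.364 = 0.1586.
c = ζ · 2√(km) = 0.1586 × 2√(200000 × 3330) = 0.1586 × 51610 = 8184 N·s/m.

8180 N·s/m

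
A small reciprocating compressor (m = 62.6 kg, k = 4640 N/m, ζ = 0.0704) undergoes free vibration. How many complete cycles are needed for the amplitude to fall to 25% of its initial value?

Logarithmic decrement δ = 2πζ/√(1 − ζ²) = 2π × 0.07040/√(1 − 0.00496) = 0.4434.
x_n/x₀ = e^(−nδ) ≤ 0.25; take ln: n ≥ ln(1/0.25)/δ = 1.386/0.4434 = 3.126.
So 4 complete cycles are required.

4 cycles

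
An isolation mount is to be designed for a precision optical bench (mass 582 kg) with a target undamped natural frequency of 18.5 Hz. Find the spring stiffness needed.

ω_n = 2πf_n = 2π × 18.5 = 116.2 rad/s.
k = m·ω_n² = 582 × 116.2² = 582 × 13510 = 7864000 N/m.

7860000 N/m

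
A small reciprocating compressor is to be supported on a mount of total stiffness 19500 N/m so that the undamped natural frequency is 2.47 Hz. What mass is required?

81.0 kg

ω_n = 2πf_n = 2π × 2.47 = 15.52 rad/s.
m = k/ω_n² = 19500/15.52² = 19500/240.9 = 80.96 kg.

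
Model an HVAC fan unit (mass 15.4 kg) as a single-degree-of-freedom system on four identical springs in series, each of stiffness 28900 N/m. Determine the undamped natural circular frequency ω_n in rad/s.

Series springs: 1/k_eq = 4/28900, so k_eq = 28900/4 = 7225 N/m.
ω_n = √(k_eq/m) = √(7225/15.4) = √469.2 = 21.66 rad/s.

21.7 rad/s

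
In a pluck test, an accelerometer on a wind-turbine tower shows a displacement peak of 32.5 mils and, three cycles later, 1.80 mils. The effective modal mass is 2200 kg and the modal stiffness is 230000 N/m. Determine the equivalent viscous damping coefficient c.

Logarithmic decrement δ = (1/n)·ln(x₀/x_n) = (1/3)·ln(32.5/1.80) = (1/3)·ln(18.06) = 0.9645.
ζ = δ/√(4π² + δ²) = 0.9645/√(39.48 + 0.930) = 0.9645/6.357 = 0.1517.
c = ζ · 2√(km) = 0.1517 × 2√(230000 × 2200) = 0.1517 × 44990 = 6826 N·s/m.

6830 N·s/m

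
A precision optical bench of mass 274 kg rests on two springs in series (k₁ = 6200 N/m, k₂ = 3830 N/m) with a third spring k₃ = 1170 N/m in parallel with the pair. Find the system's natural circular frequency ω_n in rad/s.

3.59 rad/s

Series pair: k_s = k₁k₂/(k₁+k₂) = (6200)(3830)/(6200 + 3830) = 2367 N/m. In parallel with k₃: k_eq = 2367 + 1170 = 3537 N/m.
ω_n = √(k_eq/m) = √(3537/274) = √12.91 = 3.593 rad/s.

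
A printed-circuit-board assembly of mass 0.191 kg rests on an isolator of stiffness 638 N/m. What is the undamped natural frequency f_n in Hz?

9.20 Hz

ω_n = √(k/m) = √(638.0/0.191) = √3340 = 57.80 rad/s.
f_n = ω_n/(2π) = 57.80/6.283 = 9.198 Hz.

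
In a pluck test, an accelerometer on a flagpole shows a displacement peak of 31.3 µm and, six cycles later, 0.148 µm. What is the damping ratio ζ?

Logarithmic decrement δ = (1/n)·ln(x₀/x_n) = (1/6)·ln(31.3/0.148) = (1/6)·ln(211.5) = 0.8924.
ζ = δ/√(4π² + δ²) = 0.8924/√(39.48 + 0.796) = 0.8924/6.346 = 0.1406.

0.141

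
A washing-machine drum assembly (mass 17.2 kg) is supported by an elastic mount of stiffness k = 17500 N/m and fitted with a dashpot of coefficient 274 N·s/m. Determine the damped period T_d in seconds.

0.203 s

ω_n = √(k/m) = √(17500/17.2) = 31.90 rad/s.
Critical damping c_c = 2√(k·m) = 2√(17500 × 17.2) = 1097 N·s/m, so ζ = c/c_c = 274/1097 = 0.2497.
ω_d = ω_n√(1 − ζ²) = 31.90 × √(1 − 0.0624) = 30.89 rad/s.
T_d = 2π/ω_d = 0.2034 s.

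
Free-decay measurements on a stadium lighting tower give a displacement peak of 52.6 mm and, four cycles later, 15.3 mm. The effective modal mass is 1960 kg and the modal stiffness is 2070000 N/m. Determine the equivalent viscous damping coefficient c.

Logarithmic decrement δ = (1/n)·ln(x₀/x_n) = (1/4)·ln(52.6/15.3) = (1/4)·ln(3.438) = 0.3087.
ζ = δ/√(4π² + δ²) = 0.3087/√(39.48 + 0.0953) = 0.3087/6.291 = 0.04907.
c = ζ · 2√(km) = 0.04907 × 2√(2070000 × 1960) = 0.04907 × 127400 = 6252 N·s/m.

6250 N·s/m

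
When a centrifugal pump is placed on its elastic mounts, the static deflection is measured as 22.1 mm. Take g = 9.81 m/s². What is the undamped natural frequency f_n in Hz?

3.35 Hz

ω_n = √(g/δ_st) = √(9.81/0.0221) = √443.9 = 21.07 rad/s.
f_n = ω_n/(2π) = 21.07/6.283 = 3.353 Hz.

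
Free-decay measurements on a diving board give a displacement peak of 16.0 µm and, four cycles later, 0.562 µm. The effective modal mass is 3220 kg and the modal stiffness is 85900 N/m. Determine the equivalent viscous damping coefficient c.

Logarithmic decrement δ = (1/n)·ln(x₀/x_n) = (1/4)·ln(16.0/0.562) = (1/4)·ln(28.47) = 0.8372.
ζ = δ/√(4π² + δ²) = 0.8372/√(39.48 + 0.701) = 0.8372/6.339 = 0.1321.
c = ζ · 2√(km) = 0.1321 × 2√(85900 × 3220) = 0.1321 × 33260 = 4393 N·s/m.

4390 N·s/m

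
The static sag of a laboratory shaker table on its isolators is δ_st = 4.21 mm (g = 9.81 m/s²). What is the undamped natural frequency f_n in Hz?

ω_n = √(g/δ_st) = √(9.81/0.00421) = √2330 = 48.27 rad/s.
f_n = ω_n/(2π) = 48.27/6.283 = 7.683 Hz.

7.68 Hz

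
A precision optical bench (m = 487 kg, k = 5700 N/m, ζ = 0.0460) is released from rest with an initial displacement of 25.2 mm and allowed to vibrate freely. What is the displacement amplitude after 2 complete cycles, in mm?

Logarithmic decrement δ = 2πζ/√(1 − ζ²) = 2π × 0.04600/√(1 − 0.00212) = 0.2893.
After n cycles, x_n/x₀ = e^(−nδ), so x_2 = 25.2 × e^(−2 × 0.2893) = 25.2 × 0.5606 = 14.13 mm.

14.1 mm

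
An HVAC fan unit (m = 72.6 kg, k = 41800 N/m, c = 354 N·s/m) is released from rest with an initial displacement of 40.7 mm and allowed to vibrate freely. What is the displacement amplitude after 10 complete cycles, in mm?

ζ = c/(2√(km)) = 354/(2√(41800 × 72.6)) = 354/3484 = 0.1016.
Logarithmic decrement δ = 2πζ/√(1 − ζ²) = 2π × 0.1016/√(1 − 0.0103) = 0.6417.
After n cycles, x_n/x₀ = e^(−nδ), so x_10 = 40.7 × e^(−10 × 0.6417) = 40.7 × 0.001633 = 0.06647 mm.

0.0665 mm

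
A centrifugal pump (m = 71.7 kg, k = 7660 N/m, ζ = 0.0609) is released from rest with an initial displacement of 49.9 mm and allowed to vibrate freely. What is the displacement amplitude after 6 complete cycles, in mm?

5.00 mm

Logarithmic decrement δ = 2πζ/√(1 − ζ²) = 2π × 0.06090/√(1 − 0.00371) = 0.3834.
After n cycles, x_n/x₀ = e^(−nδ), so x_6 = 49.9 × e^(−6 × 0.3834) = 49.9 × 0.1002 = 5.002 mm.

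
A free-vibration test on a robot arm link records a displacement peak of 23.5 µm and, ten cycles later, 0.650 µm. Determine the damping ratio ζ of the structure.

0.0570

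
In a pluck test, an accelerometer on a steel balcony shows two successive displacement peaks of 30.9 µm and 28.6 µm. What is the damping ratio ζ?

0.0123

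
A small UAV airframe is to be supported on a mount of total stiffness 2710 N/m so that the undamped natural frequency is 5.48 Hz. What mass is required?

ω_n = 2πf_n = 2π × 5.48 = 34.43 rad/s.
m = k/ω_n² = 2710/34.43² = 2710/1186 = 2.286 kg.

2.29 kg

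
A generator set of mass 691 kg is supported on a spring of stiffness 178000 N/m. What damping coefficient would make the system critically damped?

c_c = 2√(k·m) = 2√(178000 × 691) = 2 × 11090 = 22180 N·s/m.

22200 N·s/m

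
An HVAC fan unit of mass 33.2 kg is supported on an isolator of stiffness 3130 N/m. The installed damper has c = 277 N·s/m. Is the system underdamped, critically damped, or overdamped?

underdamped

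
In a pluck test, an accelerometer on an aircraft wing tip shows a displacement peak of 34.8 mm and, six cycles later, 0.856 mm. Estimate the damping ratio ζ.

Logarithmic decrement δ = (1/n)·ln(x₀/x_n) = (1/6)·ln(34.8/0.856) = (1/6)·ln(40.65) = 0.6175.
ζ = δ/√(4π² + δ²) = 0.6175/√(39.48 + 0.381) = 0.6175/6.313 = 0.09781.

0.0978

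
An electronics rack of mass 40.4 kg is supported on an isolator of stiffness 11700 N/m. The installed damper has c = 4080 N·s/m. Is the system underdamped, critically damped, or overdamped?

overdamped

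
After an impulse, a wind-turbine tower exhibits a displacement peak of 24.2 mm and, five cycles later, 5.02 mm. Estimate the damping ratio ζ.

0.0500

Logarithmic decrement δ = (1/n)·ln(x₀/x_n) = (1/5)·ln(24.2/5.02) = (1/5)·ln(4.821) = 0.3146.
ζ = δ/√(4π² + δ²) = 0.3146/√(39.48 + 0.0990) = 0.3146/6.291 = 0.05001.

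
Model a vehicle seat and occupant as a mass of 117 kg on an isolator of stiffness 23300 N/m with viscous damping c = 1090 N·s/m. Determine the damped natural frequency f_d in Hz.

ω_n = √(k/m) = √(23300/117) = 14.11 rad/s.
Critical damping c_c = 2√(k·m) = 2√(23300 × 117) = 3302 N·s/m, so ζ = c/c_c = 1090/3302 = 0.3301.
ω_d = ω_n√(1 − ζ²) = 14.11 × √(1 − 0.109) = 13.32 rad/s.
f_d = ω_d/(2π) = 2.120 Hz.

2.12 Hz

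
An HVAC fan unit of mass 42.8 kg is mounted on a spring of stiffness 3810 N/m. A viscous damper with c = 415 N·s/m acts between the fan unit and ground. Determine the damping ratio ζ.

0.514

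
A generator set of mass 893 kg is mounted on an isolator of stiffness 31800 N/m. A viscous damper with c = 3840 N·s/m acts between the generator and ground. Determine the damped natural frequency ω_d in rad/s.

5.57 rad/s

ω_n = √(k/m) = √(31800/893) = 5.967 rad/s.
Critical damping c_c = 2√(k·m) = 2√(31800 × 893) = 10660 N·s/m, so ζ = c/c_c = 3840/10660 = 0.3603.
ω_d = ω_n√(1 − ζ²) = 5.967 × √(1 − 0.130) = 5.567 rad/s.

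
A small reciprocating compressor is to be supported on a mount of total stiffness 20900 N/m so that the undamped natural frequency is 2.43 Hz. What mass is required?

89.7 kg

ω_n = 2πf_n = 2π × 2.43 = 15.27 rad/s.
m = k/ω_n² = 20900/15.27² = 20900/233.1 = 89.65 kg.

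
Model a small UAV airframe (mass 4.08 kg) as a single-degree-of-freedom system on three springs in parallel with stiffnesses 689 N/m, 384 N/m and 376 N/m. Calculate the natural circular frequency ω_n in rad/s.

18.8 rad/s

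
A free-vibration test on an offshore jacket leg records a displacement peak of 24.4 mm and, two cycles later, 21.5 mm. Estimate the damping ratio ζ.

0.0101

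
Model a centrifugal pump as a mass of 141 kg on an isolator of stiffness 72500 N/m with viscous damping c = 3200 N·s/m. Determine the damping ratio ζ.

0.500

ω_n = √(k/m) = √(72500/141) = 22.68 rad/s.
Critical damping c_c = 2√(k·m) = 2√(72500 × 141) = 6395 N·s/m, so ζ = c/c_c = 3200/6395 = 0.5004.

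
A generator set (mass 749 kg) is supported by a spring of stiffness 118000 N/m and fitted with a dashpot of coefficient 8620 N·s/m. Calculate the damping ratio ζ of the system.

0.458

ω_n = √(k/m) = √(118000/749) = 12.55 rad/s.
Critical damping c_c = 2√(k·m) = 2√(118000 × 749) = 18800 N·s/m, so ζ = c/c_c = 8620/18800 = 0.4585.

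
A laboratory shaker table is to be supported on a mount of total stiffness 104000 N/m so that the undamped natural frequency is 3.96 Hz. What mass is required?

ω_n = 2πf_n = 2π × 3.96 = 24.88 rad/s.
m = k/ω_n² = 104000/24.88² = 104000/619.1 = 168.0 kg.

168 kg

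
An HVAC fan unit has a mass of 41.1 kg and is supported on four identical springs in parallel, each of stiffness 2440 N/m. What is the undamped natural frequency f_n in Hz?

2.45 Hz

Parallel springs add: k_eq = 4 × 2440 = 9760 N/m.
ω_n = √(k_eq/m) = √(9760/41.1) = √237.5 = 15.41 rad/s.
f_n = ω_n/(2π) = 15.41/6.283 = 2.453 Hz.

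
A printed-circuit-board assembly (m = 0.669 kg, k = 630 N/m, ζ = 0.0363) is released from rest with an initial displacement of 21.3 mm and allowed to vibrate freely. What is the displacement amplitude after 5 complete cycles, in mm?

Logarithmic decrement δ = 2πζ/√(1 − ζ²) = 2π × 0.03630/√(1 − 0.00132) = 0.2282.
After n cycles, x_n/x₀ = e^(−nδ), so x_5 = 21.3 × e^(−5 × 0.2282) = 21.3 × 0.3195 = 6.804 mm.

6.80 mm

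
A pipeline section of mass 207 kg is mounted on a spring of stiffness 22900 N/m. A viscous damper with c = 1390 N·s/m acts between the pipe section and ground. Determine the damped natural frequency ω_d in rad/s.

9.97 rad/s

ω_n = √(k/m) = √(22900/207) = 10.52 rad/s.
Critical damping c_c = 2√(k·m) = 2√(22900 × 207) = 4354 N·s/m, so ζ = c/c_c = 1390/4354 = 0.3192.
ω_d = ω_n√(1 − ζ²) = 10.52 × √(1 − 0.102) = 9.968 rad/s.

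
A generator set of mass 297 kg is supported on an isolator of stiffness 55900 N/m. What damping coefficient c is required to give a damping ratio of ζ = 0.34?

2770 N·s/m

c_c = 2√(k·m) = 2√(55900 × 297) = 8149 N·s/m.
c = ζ·c_c = 0.34 × 8149 = 2771 N·s/m.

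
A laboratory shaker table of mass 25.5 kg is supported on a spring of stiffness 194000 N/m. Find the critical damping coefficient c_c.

c_c = 2√(k·m) = 2√(194000 × 25.5) = 2 × 2224 = 4448 N·s/m.

4450 N·s/m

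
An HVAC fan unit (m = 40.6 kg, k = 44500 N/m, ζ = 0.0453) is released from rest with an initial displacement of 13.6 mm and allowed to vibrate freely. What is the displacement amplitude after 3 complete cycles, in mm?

5.79 mm

Logarithmic decrement δ = 2πζ/√(1 − ζ²) = 2π × 0.04530/√(1 − 0.00205) = 0.2849.
After n cycles, x_n/x₀ = e^(−nδ), so x_3 = 13.6 × e^(−3 × 0.2849) = 13.6 × 0.4254 = 5.785 mm.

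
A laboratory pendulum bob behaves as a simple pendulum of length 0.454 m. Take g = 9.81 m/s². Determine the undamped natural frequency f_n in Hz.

For a simple pendulum ω_n = √(g/L) = √(9.81/0.454) = √21.61 = 4.648 rad/s.
f_n = ω_n/(2π) = 4.648/6.283 = 0.7398 Hz.

0.740 Hz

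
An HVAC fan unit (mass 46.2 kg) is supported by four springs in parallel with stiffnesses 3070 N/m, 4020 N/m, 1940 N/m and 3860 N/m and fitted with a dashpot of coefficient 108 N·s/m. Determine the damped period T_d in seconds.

0.377 s

Parallel springs add: k_eq = 3070 + 4020 + 1940 + 3860 = 12890 N/m.
ω_n = √(k_eq/m) = √(12890/46.2) = 16.70 rad/s.
Critical damping c_c = 2√(k_eq·m) = 2√(12890 × 46.2) = 1543 N·s/m, so ζ = c/c_c = 108/1543 = 0.06998.
ω_d = ω_n√(1 − ζ²) = 16.70 × √(1 − 0.00490) = 16.66 rad/s.
T_d = 2π/ω_d = 0.3771 s.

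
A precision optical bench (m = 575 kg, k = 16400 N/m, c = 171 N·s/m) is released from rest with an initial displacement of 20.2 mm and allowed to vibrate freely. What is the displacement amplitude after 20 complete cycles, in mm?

0.610 mm

ζ = c/(2√(km)) = 171/(2√(16400 × 575)) = 171/6142 = 0.02784.
Logarithmic decrement δ = 2πζ/√(1 − ζ²) = 2π × 0.02784/√(1 − 0.000775) = 0.1750.
After n cycles, x_n/x₀ = e^(−nδ), so x_20 = 20.2 × e^(−20 × 0.1750) = 20.2 × 0.03019 = 0.6099 mm.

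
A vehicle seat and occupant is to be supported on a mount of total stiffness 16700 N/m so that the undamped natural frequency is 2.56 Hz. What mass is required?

64.5 kg

ω_n = 2πf_n = 2π × 2.56 = 16.08 rad/s.
m = k/ω_n² = 16700/16.08² = 16700/258.7 = 64.55 kg.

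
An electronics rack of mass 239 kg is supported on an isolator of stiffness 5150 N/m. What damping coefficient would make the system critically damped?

2220 N·s/m

c_c = 2√(k·m) = 2√(5150 × 239) = 2 × 1109 = 2219 N·s/m.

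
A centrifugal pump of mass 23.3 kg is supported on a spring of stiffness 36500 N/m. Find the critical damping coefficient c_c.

1840 N·s/m

c_c = 2√(k·m) = 2√(36500 × 23.3) = 2 × 922.2 = 1844 N·s/m.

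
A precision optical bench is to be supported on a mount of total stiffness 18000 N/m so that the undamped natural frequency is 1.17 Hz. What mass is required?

ω_n = 2πf_n = 2π × 1.17 = 7.351 rad/s.
m = k/ω_n² = 18000/7.351² = 18000/54.04 = 333.1 kg.

333 kg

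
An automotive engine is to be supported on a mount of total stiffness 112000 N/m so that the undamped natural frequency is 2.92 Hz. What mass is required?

333 kg

ω_n = 2πf_n = 2π × 2.92 = 18.35 rad/s.
m = k/ω_n² = 112000/18.35² = 112000/336.6 = 332.7 kg.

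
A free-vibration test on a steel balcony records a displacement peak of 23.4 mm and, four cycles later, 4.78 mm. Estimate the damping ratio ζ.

0.0631

Logarithmic decrement δ = (1/n)·ln(x₀/x_n) = (1/4)·ln(23.4/4.78) = (1/4)·ln(4.895) = 0.3971.
ζ = δ/√(4π² + δ²) = 0.3971/√(39.48 + 0.158) = 0.3971/6.296 = 0.06307.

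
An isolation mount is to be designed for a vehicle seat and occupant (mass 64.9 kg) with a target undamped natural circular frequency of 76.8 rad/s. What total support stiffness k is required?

383000 N/m

k = m·ω_n² = 64.9 × 76.80² = 64.9 × 5898 = 382800 N/m.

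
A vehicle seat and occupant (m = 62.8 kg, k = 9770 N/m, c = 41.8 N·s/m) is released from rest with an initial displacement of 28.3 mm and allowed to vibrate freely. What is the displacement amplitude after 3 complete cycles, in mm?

ζ = c/(2√(km)) = 41.8/(2√(9770 × 62.8)) = 41.8/1567 = 0.02668.
Logarithmic decrement δ = 2πζ/√(1 − ζ²) = 2π × 0.02668/√(1 − 0.000712) = 0.1677.
After n cycles, x_n/x₀ = e^(−nδ), so x_3 = 28.3 × e^(−3 × 0.1677) = 28.3 × 0.6046 = 17.11 mm.

17.1 mm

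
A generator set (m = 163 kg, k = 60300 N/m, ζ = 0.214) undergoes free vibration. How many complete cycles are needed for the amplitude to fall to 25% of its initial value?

Logarithmic decrement δ = 2πζ/√(1 − ζ²) = 2π × 0.2140/√(1 − 0.0458) = 1.376.
x_n/x₀ = e^(−nδ) ≤ 0.25; take ln: n ≥ ln(1/0.25)/δ = 1.386/1.376 = 1.007.
So 2 complete cycles are required.

2 cycles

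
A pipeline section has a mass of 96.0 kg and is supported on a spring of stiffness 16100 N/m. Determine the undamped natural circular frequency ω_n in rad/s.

ω_n = √(k/m) = √(16100/96.0) = √167.7 = 12.95 rad/s.

13.0 rad/s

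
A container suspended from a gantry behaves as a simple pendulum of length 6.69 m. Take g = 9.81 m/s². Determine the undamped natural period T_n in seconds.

For a simple pendulum ω_n = √(g/L) = √(9.81/6.69) = √1.466 = 1.211 rad/s.
T_n = 2π/ω_n = 6.283/1.211 = 5.189 s.

5.19 s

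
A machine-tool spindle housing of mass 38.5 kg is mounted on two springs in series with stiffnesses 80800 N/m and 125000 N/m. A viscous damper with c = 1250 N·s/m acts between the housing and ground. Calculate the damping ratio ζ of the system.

Series springs: 1/k_eq = 1/80800 + 1/125000 = 2.038×10^-5, so k_eq = 49080 N/m.
ω_n = √(k_eq/m) = √(49080/38.5) = 35.70 rad/s.
Critical damping c_c = 2√(k_eq·m) = 2√(49080 × 38.5) = 2749 N·s/m, so ζ = c/c_c = 1250/2749 = 0.4547.

0.455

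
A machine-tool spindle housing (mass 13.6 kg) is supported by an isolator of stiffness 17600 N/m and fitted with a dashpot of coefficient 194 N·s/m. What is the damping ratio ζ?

0.198

ω_n = √(k/m) = √(17600/13.6) = 35.97 rad/s.
Critical damping c_c = 2√(k·m) = 2√(17600 × 13.6) = 978.5 N·s/m, so ζ = c/c_c = 194/978.5 = 0.1983.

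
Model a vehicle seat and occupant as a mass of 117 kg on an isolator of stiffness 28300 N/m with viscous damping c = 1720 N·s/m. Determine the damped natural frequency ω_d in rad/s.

13.7 rad/s

ω_n = √(k/m) = √(28300/117) = 15.55 rad/s.
Critical damping c_c = 2√(k·m) = 2√(28300 × 117) = 3639 N·s/m, so ζ = c/c_c = 1720/3639 = 0.4726.
ω_d = ω_n√(1 − ζ²) = 15.55 × √(1 − 0.223) = 13.71 rad/s.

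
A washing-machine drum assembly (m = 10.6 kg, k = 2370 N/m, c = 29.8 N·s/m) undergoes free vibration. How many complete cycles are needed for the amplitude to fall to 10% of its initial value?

ζ = c/(2√(km)) = 29.8/(2√(2370 × 10.6)) = 29.8/317.0 = 0.09401.
Logarithmic decrement δ = 2πζ/√(1 − ζ²) = 2π × 0.09401/√(1 − 0.00884) = 0.5933.
x_n/x₀ = e^(−nδ) ≤ 0.1; take ln: n ≥ ln(1/0.1)/δ = 2.303/0.5933 = 3.881.
So 4 complete cycles are required.

4 cycles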